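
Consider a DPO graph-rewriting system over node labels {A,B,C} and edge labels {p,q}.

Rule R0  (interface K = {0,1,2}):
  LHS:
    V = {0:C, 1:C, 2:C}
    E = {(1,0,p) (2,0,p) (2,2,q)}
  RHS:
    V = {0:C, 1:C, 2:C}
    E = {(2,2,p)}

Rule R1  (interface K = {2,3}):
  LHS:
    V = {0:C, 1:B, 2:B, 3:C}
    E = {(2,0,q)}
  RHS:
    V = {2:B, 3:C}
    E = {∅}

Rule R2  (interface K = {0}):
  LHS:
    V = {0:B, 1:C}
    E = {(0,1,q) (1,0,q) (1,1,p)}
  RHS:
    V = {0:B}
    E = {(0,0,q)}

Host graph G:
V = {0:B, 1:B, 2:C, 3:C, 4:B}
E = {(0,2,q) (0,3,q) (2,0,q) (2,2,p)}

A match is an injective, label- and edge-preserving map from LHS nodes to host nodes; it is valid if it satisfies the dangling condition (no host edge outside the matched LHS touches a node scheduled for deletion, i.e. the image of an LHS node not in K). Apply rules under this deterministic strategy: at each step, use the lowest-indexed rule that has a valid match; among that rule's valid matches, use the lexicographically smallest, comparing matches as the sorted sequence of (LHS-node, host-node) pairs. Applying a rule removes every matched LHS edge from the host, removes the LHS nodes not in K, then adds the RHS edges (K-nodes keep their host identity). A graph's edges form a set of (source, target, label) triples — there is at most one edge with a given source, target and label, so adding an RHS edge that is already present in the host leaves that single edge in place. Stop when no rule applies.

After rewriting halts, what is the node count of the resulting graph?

Answer: 2

Rewrite trace:
[0] host  ⇒  5 nodes, 4 edges  {0-q->2 0-q->3 2-q->0 2-p->2}
[1] R1 @ {0↦3, 1↦1, 2↦0, 3↦2}  ⇒  3 nodes, 3 edges  {0-q->2 2-q->0 2-p->2}
[2] R2 @ {0↦0, 1↦2}  ⇒  2 nodes, 1 edges  {0-q->0}
normal form: no rule applies after step 2
NF nodes: {0:B, 4:B}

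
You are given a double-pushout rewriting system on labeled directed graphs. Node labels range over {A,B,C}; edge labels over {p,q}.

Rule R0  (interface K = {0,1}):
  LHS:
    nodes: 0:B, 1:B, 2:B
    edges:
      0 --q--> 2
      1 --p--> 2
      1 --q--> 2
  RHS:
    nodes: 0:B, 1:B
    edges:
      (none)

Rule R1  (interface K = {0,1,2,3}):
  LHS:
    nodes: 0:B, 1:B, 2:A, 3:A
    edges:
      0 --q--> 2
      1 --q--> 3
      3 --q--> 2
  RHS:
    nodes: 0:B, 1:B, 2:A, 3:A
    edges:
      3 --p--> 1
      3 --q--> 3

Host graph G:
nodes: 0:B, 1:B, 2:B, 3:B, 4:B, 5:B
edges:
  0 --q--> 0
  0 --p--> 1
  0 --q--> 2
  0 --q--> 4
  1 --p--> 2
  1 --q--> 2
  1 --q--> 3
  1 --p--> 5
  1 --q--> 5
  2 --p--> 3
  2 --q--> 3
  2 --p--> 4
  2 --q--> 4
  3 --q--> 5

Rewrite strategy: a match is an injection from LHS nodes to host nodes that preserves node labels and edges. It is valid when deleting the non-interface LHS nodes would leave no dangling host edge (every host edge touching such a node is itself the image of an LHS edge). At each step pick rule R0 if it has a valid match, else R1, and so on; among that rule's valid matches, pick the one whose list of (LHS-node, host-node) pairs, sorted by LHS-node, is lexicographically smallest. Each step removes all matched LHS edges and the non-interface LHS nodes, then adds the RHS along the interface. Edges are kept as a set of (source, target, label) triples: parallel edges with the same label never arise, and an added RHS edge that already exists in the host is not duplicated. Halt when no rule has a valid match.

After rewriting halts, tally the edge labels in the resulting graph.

Answer: p:1 q:1

Derivation:
initial: |V|=6 |E|=14  E = 0-q->0 0-p->1 0-q->2 0-q->4 1-p->2 1-q->2 1-q->3 1-p->5 1-q->5 2-p->3 2-q->3 2-p->4 2-q->4 3-q->5
step 1: apply R0 at {0↦0, 1↦2, 2↦4}  → |V|=5 |E|=11  E = 0-q->0 0-p->1 0-q->2 1-p->2 1-q->2 1-q->3 1-p->5 1-q->5 2-p->3 2-q->3 3-q->5
step 2: apply R0 at {0↦3, 1↦1, 2↦5}  → |V|=4 |E|=8  E = 0-q->0 0-p->1 0-q->2 1-p->2 1-q->2 1-q->3 2-p->3 2-q->3
step 3: apply R0 at {0↦1, 1↦2, 2↦3}  → |V|=3 |E|=5  E = 0-q->0 0-p->1 0-q->2 1-p->2 1-q->2
step 4: apply R0 at {0↦0, 1↦1, 2↦2}  → |V|=2 |E|=2  E = 0-q->0 0-p->1
final graph: no rule applies after step 4
NF edges: [(0, 0, 'q'), (0, 1, 'p')]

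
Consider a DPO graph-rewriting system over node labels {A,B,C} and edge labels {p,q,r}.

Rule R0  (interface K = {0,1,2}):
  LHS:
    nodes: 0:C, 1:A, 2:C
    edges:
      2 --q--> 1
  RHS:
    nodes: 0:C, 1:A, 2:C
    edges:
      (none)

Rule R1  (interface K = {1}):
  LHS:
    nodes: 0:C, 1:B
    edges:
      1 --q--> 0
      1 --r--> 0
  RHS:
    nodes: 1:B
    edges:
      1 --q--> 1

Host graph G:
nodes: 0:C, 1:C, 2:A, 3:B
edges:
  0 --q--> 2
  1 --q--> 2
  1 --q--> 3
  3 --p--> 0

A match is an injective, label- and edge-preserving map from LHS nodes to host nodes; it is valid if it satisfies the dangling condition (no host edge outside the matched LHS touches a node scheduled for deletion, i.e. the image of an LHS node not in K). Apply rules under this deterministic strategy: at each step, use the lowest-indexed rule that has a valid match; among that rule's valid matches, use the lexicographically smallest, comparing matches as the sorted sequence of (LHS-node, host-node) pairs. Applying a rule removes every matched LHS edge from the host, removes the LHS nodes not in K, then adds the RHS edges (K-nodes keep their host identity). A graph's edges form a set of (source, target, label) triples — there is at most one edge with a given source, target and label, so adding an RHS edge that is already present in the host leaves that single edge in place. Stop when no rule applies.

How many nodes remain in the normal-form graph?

Answer: 4

Steps:
start.  V:4 E:4  edges: 0-q->2 1-q->2 1-q->3 3-p->0
1. fire R0 via {0↦0, 1↦2, 2↦1}  →  V:4 E:3  edges: 0-q->2 1-q->3 3-p->0
2. fire R0 via {0↦1, 1↦2, 2↦0}  →  V:4 E:2  edges: 1-q->3 3-p->0
final graph: no rule applies after step 2
NF nodes: {0:C, 1:C, 2:A, 3:B}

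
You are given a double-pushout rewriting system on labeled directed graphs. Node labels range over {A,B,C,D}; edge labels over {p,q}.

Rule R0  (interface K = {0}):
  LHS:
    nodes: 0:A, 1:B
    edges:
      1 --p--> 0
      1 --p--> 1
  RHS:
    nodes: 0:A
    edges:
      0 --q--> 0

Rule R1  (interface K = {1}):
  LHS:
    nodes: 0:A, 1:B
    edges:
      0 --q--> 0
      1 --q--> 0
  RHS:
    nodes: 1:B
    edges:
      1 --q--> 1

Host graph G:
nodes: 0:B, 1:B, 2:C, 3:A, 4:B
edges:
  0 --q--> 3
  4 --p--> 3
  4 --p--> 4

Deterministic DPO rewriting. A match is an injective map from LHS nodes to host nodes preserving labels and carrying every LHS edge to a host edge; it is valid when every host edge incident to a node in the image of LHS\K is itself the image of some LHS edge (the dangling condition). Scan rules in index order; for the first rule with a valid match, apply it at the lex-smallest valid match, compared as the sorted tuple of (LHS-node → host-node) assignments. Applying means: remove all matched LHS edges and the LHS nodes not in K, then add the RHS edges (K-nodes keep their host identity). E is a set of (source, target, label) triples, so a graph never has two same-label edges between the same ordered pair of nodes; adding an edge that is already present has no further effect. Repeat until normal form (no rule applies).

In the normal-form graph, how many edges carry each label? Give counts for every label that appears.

initial: |V|=5 |E|=3  E = 0-q->3 4-p->3 4-p->4
step 1: apply R0 at {0↦3, 1↦4}  → |V|=4 |E|=2  E = 0-q->3 3-q->3
step 2: apply R1 at {0↦3, 1↦0}  → |V|=3 |E|=1  E = 0-q->0
normal form: no rule applies after step 2
NF edges: [(0, 0, 'q')]

Answer: q:1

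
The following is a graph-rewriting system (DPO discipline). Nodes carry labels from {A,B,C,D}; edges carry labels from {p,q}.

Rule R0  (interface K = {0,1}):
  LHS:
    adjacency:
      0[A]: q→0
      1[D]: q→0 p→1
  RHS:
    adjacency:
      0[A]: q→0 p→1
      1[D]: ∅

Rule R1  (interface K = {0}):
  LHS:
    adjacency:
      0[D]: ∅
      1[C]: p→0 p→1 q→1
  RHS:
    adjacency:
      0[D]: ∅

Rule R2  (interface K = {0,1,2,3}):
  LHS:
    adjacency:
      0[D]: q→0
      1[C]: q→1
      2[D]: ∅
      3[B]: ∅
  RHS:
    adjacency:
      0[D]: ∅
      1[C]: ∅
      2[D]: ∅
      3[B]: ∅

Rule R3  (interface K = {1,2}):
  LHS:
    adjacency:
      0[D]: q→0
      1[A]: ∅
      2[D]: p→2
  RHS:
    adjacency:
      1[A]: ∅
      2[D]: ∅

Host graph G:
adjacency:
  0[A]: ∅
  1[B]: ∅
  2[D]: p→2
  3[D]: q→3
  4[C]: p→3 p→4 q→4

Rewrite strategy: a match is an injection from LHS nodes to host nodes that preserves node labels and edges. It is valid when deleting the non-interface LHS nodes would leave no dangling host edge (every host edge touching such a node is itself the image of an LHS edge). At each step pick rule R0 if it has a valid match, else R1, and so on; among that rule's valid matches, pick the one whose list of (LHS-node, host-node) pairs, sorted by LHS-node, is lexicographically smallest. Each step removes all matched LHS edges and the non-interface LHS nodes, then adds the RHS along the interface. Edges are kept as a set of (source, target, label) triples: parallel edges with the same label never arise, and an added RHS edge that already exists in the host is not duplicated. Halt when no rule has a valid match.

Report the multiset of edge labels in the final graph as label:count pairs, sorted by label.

initial: |V|=5 |E|=5  E = 2-p->2 3-q->3 4-p->3 4-p->4 4-q->4
step 1: apply R1 at {0↦3, 1↦4}  → |V|=4 |E|=2  E = 2-p->2 3-q->3
step 2: apply R3 at {0↦3, 1↦0, 2↦2}  → |V|=3 |E|=0  E = ∅
final graph: no rule applies after step 2
NF edges: []

Answer: (no edges)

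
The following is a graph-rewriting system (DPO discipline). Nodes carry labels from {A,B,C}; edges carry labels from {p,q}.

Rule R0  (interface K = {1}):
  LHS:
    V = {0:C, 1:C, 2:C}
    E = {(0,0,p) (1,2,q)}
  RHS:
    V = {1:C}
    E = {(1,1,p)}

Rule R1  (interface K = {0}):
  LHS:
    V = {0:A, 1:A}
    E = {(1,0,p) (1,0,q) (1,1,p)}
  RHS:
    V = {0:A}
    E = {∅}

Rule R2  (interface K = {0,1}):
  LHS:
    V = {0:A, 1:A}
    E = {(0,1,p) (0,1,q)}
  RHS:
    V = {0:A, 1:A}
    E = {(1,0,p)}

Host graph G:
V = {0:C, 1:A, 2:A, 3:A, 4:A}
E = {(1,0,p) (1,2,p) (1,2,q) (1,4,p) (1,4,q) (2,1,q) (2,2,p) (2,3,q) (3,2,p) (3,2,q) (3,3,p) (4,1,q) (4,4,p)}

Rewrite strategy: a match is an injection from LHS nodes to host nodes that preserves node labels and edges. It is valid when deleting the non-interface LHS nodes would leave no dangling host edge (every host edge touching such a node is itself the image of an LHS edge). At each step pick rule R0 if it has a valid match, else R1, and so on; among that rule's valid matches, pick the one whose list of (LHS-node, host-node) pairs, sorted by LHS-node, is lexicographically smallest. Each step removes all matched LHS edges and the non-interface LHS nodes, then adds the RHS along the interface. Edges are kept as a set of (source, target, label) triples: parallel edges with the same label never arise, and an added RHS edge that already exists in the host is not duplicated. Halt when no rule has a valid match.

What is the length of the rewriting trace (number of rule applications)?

Answer: 6

Derivation:
initial: |V|=5 |E|=13  E = 1-p->0 1-p->2 1-q->2 1-p->4 1-q->4 2-q->1 2-p->2 2-q->3 3-p->2 3-q->2 3-p->3 4-q->1 4-p->4
step 1: apply R2 at {0↦1, 1↦2}  → |V|=5 |E|=12  E = 1-p->0 1-p->4 1-q->4 2-p->1 2-q->1 2-p->2 2-q->3 3-p->2 3-q->2 3-p->3 4-q->1 4-p->4
step 2: apply R2 at {0↦1, 1↦4}  → |V|=5 |E|=11  E = 1-p->0 2-p->1 2-q->1 2-p->2 2-q->3 3-p->2 3-q->2 3-p->3 4-p->1 4-q->1 4-p->4
step 3: apply R1 at {0↦1, 1↦4}  → |V|=4 |E|=8  E = 1-p->0 2-p->1 2-q->1 2-p->2 2-q->3 3-p->2 3-q->2 3-p->3
step 4: apply R2 at {0↦2, 1↦1}  → |V|=4 |E|=7  E = 1-p->0 1-p->2 2-p->2 2-q->3 3-p->2 3-q->2 3-p->3
step 5: apply R2 at {0↦3, 1↦2}  → |V|=4 |E|=6  E = 1-p->0 1-p->2 2-p->2 2-p->3 2-q->3 3-p->3
step 6: apply R2 at {0↦2, 1↦3}  → |V|=4 |E|=5  E = 1-p->0 1-p->2 2-p->2 3-p->2 3-p->3
halt: no rule applies after step 6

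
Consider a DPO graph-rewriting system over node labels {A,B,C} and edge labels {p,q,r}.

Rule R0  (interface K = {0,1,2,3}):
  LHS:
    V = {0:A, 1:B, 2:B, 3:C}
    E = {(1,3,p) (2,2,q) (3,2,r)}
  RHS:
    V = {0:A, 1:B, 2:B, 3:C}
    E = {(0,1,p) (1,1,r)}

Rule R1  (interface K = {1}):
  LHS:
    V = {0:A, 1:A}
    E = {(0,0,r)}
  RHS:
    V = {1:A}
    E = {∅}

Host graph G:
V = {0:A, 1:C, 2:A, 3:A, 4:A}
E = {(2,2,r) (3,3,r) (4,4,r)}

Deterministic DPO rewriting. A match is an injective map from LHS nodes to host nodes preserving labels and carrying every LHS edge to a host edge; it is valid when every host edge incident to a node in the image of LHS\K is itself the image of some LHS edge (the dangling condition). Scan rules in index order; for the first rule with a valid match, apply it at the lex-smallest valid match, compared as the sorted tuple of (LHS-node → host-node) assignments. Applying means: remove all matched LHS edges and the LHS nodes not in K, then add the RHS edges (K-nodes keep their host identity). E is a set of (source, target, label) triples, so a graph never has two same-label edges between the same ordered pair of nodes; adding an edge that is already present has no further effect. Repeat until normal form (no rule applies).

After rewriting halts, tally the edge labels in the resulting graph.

Answer: (no edges)

Steps:
start.  V:5 E:3  edges: 2-r->2 3-r->3 4-r->4
1. fire R1 via {0↦2, 1↦0}  →  V:4 E:2  edges: 3-r->3 4-r->4
2. fire R1 via {0↦3, 1↦0}  →  V:3 E:1  edges: 4-r->4
3. fire R1 via {0↦4, 1↦0}  →  V:2 E:0  edges: ∅
normal form: no rule applies after step 3
NF edges: []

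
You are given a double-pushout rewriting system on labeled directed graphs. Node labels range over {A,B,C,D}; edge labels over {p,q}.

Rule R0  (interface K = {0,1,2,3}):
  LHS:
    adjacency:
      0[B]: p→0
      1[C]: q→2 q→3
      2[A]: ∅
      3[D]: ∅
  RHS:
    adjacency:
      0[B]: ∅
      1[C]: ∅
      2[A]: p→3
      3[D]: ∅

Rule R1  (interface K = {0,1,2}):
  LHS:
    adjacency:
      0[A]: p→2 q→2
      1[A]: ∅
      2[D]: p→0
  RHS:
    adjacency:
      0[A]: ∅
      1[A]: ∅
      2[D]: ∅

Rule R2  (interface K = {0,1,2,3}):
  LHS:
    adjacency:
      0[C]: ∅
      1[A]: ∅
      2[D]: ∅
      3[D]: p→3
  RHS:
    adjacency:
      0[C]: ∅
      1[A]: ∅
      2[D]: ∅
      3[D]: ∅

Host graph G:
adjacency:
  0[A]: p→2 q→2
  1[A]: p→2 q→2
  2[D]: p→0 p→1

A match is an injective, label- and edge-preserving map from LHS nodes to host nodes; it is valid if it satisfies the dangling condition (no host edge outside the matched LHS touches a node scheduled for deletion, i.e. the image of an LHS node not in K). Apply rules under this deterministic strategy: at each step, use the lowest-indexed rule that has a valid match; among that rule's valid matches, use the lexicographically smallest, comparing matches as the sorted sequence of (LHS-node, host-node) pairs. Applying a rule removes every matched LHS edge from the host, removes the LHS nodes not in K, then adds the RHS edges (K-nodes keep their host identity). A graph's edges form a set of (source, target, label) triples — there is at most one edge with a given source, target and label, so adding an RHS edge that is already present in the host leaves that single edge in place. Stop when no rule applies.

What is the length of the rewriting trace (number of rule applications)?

initial: |V|=3 |E|=6  E = 0-p->2 0-q->2 1-p->2 1-q->2 2-p->0 2-p->1
step 1: apply R1 at {0↦0, 1↦1, 2↦2}  → |V|=3 |E|=3  E = 1-p->2 1-q->2 2-p->1
step 2: apply R1 at {0↦1, 1↦0, 2↦2}  → |V|=3 |E|=0  E = ∅
final graph: no rule applies after step 2

Answer: 2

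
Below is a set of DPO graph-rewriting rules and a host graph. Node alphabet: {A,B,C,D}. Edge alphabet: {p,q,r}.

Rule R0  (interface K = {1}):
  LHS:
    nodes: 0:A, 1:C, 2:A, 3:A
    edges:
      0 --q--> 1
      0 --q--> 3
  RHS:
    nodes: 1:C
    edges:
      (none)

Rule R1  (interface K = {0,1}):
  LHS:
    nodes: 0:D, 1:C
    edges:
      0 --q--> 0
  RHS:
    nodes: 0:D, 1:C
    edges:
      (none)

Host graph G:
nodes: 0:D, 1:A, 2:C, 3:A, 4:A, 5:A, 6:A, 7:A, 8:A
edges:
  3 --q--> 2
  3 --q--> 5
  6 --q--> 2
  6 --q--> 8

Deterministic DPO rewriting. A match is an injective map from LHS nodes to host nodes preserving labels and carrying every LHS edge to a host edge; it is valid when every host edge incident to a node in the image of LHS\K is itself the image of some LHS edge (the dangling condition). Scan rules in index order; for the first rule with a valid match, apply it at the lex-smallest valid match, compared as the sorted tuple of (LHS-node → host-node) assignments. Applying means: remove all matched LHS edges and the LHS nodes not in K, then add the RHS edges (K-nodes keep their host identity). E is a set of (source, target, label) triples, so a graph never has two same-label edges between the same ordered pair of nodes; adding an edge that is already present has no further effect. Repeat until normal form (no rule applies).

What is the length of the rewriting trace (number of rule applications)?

Answer: 2

Rewrite trace:
start.  V:9 E:4  edges: 3-q->2 3-q->5 6-q->2 6-q->8
1. fire R0 via {0↦3, 1↦2, 2↦1, 3↦5}  →  V:6 E:2  edges: 6-q->2 6-q->8
2. fire R0 via {0↦6, 1↦2, 2↦4, 3↦8}  →  V:3 E:0  edges: ∅
halt: no rule applies after step 2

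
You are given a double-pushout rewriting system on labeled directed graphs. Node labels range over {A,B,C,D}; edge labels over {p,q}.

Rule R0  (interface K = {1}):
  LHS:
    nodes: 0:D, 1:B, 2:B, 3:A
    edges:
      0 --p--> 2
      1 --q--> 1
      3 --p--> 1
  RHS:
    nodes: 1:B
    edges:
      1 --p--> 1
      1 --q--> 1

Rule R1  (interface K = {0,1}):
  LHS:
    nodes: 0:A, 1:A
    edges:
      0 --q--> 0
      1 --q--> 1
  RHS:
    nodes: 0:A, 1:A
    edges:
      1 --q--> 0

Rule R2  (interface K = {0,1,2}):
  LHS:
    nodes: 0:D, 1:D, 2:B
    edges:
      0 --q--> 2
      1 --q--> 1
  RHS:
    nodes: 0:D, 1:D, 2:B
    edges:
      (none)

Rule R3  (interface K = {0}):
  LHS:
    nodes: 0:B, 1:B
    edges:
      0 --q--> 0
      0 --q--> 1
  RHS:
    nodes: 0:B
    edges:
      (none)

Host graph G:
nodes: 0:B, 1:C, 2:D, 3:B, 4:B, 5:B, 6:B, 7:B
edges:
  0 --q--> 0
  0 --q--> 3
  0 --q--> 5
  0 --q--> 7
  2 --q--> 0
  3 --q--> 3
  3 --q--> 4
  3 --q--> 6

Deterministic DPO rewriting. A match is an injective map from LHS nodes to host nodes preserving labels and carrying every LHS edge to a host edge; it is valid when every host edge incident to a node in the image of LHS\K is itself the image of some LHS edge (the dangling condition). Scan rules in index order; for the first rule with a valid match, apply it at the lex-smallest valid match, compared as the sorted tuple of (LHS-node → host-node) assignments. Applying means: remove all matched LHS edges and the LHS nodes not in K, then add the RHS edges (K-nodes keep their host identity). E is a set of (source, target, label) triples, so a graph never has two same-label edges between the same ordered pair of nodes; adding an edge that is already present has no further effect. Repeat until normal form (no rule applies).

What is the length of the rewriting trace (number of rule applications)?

Answer: 2

Steps:
[0] host  ⇒  8 nodes, 8 edges  {0-q->0 0-q->3 0-q->5 0-q->7 2-q->0 3-q->3 3-q->4 3-q->6}
[1] R3 @ {0↦0, 1↦5}  ⇒  7 nodes, 6 edges  {0-q->3 0-q->7 2-q->0 3-q->3 3-q->4 3-q->6}
[2] R3 @ {0↦3, 1↦4}  ⇒  6 nodes, 4 edges  {0-q->3 0-q->7 2-q->0 3-q->6}
final graph: no rule applies after step 2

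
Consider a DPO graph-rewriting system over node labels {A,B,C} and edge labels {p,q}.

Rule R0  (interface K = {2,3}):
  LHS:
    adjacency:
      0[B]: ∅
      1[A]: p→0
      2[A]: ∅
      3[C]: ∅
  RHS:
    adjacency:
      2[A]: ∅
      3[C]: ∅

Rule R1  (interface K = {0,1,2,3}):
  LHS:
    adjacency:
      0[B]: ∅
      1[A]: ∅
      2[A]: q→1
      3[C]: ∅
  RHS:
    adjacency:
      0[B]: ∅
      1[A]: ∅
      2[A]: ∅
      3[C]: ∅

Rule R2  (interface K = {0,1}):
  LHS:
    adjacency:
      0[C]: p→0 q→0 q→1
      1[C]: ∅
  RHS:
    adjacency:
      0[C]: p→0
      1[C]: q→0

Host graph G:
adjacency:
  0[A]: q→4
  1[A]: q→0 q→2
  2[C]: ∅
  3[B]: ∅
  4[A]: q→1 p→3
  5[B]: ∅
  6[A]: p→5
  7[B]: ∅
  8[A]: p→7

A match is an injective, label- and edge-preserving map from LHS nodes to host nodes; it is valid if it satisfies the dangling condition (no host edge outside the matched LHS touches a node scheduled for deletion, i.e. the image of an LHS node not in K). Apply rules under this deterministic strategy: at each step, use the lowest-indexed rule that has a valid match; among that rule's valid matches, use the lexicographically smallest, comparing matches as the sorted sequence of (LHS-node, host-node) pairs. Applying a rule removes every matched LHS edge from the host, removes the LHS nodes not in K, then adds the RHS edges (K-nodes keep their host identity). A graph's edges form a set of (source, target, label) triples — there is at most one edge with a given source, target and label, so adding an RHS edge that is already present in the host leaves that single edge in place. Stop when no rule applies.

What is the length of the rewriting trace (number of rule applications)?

Answer: 6

Steps:
[0] host  ⇒  9 nodes, 7 edges  {0-q->4 1-q->0 1-q->2 4-q->1 4-p->3 6-p->5 8-p->7}
[1] R0 @ {0↦5, 1↦6, 2↦0, 3↦2}  ⇒  7 nodes, 6 edges  {0-q->4 1-q->0 1-q->2 4-q->1 4-p->3 8-p->7}
[2] R0 @ {0↦7, 1↦8, 2↦0, 3↦2}  ⇒  5 nodes, 5 edges  {0-q->4 1-q->0 1-q->2 4-q->1 4-p->3}
[3] R1 @ {0↦3, 1↦0, 2↦1, 3↦2}  ⇒  5 nodes, 4 edges  {0-q->4 1-q->2 4-q->1 4-p->3}
[4] R1 @ {0↦3, 1↦1, 2↦4, 3↦2}  ⇒  5 nodes, 3 edges  {0-q->4 1-q->2 4-p->3}
[5] R1 @ {0↦3, 1↦4, 2↦0, 3↦2}  ⇒  5 nodes, 2 edges  {1-q->2 4-p->3}
[6] R0 @ {0↦3, 1↦4, 2↦0, 3↦2}  ⇒  3 nodes, 1 edges  {1-q->2}
normal form: no rule applies after step 6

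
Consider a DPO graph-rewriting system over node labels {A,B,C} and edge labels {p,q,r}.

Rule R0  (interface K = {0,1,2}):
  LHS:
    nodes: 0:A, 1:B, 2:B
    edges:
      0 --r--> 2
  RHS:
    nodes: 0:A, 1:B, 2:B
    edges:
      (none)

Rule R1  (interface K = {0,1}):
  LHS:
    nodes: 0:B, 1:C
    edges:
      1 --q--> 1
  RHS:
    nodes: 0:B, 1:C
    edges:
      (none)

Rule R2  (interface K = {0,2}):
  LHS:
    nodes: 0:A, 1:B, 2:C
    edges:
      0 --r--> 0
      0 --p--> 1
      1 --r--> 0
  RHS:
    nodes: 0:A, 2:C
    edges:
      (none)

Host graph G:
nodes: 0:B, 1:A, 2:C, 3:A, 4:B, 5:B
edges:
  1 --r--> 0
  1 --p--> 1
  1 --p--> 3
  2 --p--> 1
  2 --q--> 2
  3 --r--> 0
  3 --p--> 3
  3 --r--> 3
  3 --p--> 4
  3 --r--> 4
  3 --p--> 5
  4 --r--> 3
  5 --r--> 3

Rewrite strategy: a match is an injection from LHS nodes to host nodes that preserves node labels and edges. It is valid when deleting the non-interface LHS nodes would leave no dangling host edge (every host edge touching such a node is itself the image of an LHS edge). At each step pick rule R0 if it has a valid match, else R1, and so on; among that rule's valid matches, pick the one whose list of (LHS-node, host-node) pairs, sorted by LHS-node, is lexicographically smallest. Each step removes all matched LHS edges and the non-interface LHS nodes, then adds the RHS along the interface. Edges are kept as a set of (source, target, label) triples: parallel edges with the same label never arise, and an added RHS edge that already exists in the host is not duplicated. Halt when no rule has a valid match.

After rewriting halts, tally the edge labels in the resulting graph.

start.  V:6 E:13  edges: 1-r->0 1-p->1 1-p->3 2-p->1 2-q->2 3-r->0 3-p->3 3-r->3 3-p->4 3-r->4 3-p->5 4-r->3 5-r->3
1. fire R0 via {0↦1, 1↦4, 2↦0}  →  V:6 E:12  edges: 1-p->1 1-p->3 2-p->1 2-q->2 3-r->0 3-p->3 3-r->3 3-p->4 3-r->4 3-p->5 4-r->3 5-r->3
2. fire R0 via {0↦3, 1↦0, 2↦4}  →  V:6 E:11  edges: 1-p->1 1-p->3 2-p->1 2-q->2 3-r->0 3-p->3 3-r->3 3-p->4 3-p->5 4-r->3 5-r->3
3. fire R0 via {0↦3, 1↦4, 2↦0}  →  V:6 E:10  edges: 1-p->1 1-p->3 2-p->1 2-q->2 3-p->3 3-r->3 3-p->4 3-p->5 4-r->3 5-r->3
4. fire R1 via {0↦0, 1↦2}  →  V:6 E:9  edges: 1-p->1 1-p->3 2-p->1 3-p->3 3-r->3 3-p->4 3-p->5 4-r->3 5-r->3
5. fire R2 via {0↦3, 1↦4, 2↦2}  →  V:5 E:6  edges: 1-p->1 1-p->3 2-p->1 3-p->3 3-p->5 5-r->3
final graph: no rule applies after step 5
NF edges: [(1, 1, 'p'), (1, 3, 'p'), (2, 1, 'p'), (3, 3, 'p'), (3, 5, 'p'), (5, 3, 'r')]

Answer: p:5 r:1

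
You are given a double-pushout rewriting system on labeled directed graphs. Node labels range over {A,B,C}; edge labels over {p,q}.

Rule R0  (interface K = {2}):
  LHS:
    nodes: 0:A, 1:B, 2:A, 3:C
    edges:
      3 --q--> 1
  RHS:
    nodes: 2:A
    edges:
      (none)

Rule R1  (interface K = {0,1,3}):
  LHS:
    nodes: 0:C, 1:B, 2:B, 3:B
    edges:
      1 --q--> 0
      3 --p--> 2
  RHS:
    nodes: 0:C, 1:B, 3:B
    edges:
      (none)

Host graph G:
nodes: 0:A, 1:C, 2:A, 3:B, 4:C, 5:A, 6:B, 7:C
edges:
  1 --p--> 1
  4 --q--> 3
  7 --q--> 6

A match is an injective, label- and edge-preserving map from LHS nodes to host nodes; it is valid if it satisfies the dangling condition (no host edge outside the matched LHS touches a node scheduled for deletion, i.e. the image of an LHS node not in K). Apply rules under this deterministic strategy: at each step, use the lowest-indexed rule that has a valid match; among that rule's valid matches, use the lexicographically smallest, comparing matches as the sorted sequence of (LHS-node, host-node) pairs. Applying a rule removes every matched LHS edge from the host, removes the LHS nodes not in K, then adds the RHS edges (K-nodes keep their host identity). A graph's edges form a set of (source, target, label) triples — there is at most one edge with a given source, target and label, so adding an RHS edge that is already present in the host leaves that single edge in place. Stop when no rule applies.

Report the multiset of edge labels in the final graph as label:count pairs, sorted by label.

Answer: p:1

Derivation:
[0] host  ⇒  8 nodes, 3 edges  {1-p->1 4-q->3 7-q->6}
[1] R0 @ {0↦0, 1↦3, 2↦2, 3↦4}  ⇒  5 nodes, 2 edges  {1-p->1 7-q->6}
[2] R0 @ {0↦2, 1↦6, 2↦5, 3↦7}  ⇒  2 nodes, 1 edges  {1-p->1}
halt: no rule applies after step 2
NF edges: [(1, 1, 'p')]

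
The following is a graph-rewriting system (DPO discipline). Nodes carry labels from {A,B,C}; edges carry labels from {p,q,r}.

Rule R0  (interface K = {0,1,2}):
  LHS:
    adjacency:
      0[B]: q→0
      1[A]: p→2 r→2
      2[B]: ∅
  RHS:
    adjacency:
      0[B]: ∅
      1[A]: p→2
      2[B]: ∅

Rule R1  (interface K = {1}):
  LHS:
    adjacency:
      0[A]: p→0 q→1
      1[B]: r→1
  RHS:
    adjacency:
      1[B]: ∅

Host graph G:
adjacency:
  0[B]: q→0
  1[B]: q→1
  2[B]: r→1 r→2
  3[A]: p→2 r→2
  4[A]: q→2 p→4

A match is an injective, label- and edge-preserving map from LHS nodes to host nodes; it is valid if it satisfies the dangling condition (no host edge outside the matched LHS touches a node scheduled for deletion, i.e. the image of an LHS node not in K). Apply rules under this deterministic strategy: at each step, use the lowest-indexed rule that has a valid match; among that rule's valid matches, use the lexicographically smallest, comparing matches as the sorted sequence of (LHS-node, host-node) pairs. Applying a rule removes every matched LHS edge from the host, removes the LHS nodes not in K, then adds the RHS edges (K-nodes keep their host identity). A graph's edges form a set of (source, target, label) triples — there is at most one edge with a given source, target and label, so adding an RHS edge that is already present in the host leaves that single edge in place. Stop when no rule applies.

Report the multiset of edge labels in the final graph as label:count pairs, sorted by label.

Answer: p:1 q:1 r:1

Rewrite trace:
[0] host  ⇒  5 nodes, 8 edges  {0-q->0 1-q->1 2-r->1 2-r->2 3-p->2 3-r->2 4-q->2 4-p->4}
[1] R0 @ {0↦0, 1↦3, 2↦2}  ⇒  5 nodes, 6 edges  {1-q->1 2-r->1 2-r->2 3-p->2 4-q->2 4-p->4}
[2] R1 @ {0↦4, 1↦2}  ⇒  4 nodes, 3 edges  {1-q->1 2-r->1 3-p->2}
final graph: no rule applies after step 2
NF edges: [(1, 1, 'q'), (2, 1, 'r'), (3, 2, 'p')]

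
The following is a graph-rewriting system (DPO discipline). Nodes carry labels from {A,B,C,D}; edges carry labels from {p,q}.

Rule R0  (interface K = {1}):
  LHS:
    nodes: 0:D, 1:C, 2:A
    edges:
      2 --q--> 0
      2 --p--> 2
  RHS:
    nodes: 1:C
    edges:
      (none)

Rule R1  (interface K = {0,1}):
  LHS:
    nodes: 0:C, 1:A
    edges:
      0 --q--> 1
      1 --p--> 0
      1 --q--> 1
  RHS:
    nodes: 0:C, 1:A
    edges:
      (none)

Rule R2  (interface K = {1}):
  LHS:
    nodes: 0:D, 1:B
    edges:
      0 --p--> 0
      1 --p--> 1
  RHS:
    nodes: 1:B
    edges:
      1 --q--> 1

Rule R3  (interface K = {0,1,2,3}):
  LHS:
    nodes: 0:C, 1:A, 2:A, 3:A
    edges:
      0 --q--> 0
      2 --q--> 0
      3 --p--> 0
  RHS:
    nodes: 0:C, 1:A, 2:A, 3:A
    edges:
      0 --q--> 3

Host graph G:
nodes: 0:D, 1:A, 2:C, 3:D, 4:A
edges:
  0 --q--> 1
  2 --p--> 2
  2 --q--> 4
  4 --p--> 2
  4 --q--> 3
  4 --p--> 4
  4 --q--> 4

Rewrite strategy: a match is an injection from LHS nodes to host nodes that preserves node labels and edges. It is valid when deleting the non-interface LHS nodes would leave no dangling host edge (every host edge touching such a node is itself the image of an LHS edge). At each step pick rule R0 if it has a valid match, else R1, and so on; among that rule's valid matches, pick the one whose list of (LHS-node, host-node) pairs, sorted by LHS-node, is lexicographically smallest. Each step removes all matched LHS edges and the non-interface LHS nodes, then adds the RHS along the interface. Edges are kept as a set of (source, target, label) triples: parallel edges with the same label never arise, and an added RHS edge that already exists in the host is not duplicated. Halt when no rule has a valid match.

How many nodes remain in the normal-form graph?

Answer: 3

Rewrite trace:
start.  V:5 E:7  edges: 0-q->1 2-p->2 2-q->4 4-p->2 4-q->3 4-p->4 4-q->4
1. fire R1 via {0↦2, 1↦4}  →  V:5 E:4  edges: 0-q->1 2-p->2 4-q->3 4-p->4
2. fire R0 via {0↦3, 1↦2, 2↦4}  →  V:3 E:2  edges: 0-q->1 2-p->2
halt: no rule applies after step 2
NF nodes: {0:D, 1:A, 2:C}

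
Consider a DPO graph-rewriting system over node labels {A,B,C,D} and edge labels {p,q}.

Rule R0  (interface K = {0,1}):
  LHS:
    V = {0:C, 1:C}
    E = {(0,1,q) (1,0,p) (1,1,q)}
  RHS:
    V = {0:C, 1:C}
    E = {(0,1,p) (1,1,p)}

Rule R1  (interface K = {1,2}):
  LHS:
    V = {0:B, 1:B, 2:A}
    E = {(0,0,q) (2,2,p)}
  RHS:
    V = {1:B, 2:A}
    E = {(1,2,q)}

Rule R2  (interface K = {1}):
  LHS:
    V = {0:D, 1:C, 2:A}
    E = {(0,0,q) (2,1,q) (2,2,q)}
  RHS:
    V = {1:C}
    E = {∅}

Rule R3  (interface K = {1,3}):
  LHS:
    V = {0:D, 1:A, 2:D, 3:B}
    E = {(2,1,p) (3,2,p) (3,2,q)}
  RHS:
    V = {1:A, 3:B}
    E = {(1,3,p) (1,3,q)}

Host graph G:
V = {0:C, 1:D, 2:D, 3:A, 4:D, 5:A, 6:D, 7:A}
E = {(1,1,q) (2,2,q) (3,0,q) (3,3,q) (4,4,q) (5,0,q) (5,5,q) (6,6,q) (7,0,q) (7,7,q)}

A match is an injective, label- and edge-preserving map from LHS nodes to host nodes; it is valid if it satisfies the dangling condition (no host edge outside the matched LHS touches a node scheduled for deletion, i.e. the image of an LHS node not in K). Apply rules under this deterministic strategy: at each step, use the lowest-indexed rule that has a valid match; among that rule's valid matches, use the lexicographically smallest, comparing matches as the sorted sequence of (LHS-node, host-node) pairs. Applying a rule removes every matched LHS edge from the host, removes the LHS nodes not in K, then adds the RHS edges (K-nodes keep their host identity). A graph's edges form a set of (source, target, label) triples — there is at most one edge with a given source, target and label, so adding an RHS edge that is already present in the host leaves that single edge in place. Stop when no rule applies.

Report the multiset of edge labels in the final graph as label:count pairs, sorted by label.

Answer: q:1

Derivation:
start.  V:8 E:10  edges: 1-q->1 2-q->2 3-q->0 3-q->3 4-q->4 5-q->0 5-q->5 6-q->6 7-q->0 7-q->7
1. fire R2 via {0↦1, 1↦0, 2↦3}  →  V:6 E:7  edges: 2-q->2 4-q->4 5-q->0 5-q->5 6-q->6 7-q->0 7-q->7
2. fire R2 via {0↦2, 1↦0, 2↦5}  →  V:4 E:4  edges: 4-q->4 6-q->6 7-q->0 7-q->7
3. fire R2 via {0↦4, 1↦0, 2↦7}  →  V:2 E:1  edges: 6-q->6
normal form: no rule applies after step 3
NF edges: [(6, 6, 'q')]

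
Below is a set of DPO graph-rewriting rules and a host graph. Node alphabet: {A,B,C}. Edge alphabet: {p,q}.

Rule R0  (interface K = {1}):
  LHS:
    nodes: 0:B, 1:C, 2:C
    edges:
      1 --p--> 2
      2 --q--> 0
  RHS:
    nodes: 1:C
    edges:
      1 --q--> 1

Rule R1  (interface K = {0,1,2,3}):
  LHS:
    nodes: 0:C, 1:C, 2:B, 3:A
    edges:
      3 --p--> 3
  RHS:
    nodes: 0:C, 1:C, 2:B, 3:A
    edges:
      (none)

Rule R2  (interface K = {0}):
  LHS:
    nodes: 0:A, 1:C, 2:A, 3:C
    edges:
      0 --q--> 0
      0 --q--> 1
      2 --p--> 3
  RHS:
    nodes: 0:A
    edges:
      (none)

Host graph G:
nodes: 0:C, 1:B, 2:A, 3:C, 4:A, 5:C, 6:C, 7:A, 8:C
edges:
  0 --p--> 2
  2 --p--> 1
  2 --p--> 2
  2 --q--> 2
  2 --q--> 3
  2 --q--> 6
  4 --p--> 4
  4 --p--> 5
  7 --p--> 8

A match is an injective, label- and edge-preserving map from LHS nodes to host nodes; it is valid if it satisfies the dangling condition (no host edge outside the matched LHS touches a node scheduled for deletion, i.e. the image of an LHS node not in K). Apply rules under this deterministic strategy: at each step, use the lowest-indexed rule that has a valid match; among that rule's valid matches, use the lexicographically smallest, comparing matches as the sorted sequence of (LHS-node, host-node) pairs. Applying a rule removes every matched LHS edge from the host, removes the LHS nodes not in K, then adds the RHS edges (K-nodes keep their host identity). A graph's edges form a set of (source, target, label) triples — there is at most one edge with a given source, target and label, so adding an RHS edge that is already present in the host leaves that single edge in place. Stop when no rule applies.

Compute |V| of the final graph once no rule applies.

[0] host  ⇒  9 nodes, 9 edges  {0-p->2 2-p->1 2-p->2 2-q->2 2-q->3 2-q->6 4-p->4 4-p->5 7-p->8}
[1] R1 @ {0↦0, 1↦3, 2↦1, 3↦2}  ⇒  9 nodes, 8 edges  {0-p->2 2-p->1 2-q->2 2-q->3 2-q->6 4-p->4 4-p->5 7-p->8}
[2] R1 @ {0↦0, 1↦3, 2↦1, 3↦4}  ⇒  9 nodes, 7 edges  {0-p->2 2-p->1 2-q->2 2-q->3 2-q->6 4-p->5 7-p->8}
[3] R2 @ {0↦2, 1↦3, 2↦4, 3↦5}  ⇒  6 nodes, 4 edges  {0-p->2 2-p->1 2-q->6 7-p->8}
halt: no rule applies after step 3
NF nodes: {0:C, 1:B, 2:A, 6:C, 7:A, 8:C}

Answer: 6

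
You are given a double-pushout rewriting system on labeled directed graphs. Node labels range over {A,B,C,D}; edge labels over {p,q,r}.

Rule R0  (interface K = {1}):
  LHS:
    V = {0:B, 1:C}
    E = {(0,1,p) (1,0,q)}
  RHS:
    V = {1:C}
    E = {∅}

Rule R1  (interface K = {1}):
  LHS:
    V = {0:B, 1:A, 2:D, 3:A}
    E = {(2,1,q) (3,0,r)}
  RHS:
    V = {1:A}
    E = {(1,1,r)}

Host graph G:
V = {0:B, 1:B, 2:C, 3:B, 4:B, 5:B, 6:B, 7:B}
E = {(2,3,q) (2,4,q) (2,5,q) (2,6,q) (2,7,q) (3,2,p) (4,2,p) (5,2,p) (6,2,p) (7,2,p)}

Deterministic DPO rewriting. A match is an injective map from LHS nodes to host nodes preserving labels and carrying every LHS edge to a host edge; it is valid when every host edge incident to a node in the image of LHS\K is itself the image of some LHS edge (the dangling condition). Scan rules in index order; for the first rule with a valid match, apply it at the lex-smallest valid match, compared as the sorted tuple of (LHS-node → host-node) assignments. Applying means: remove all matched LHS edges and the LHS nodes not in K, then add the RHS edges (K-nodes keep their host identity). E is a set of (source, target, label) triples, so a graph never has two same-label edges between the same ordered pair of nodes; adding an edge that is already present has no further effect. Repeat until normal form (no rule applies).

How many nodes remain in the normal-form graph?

initial: |V|=8 |E|=10  E = 2-q->3 2-q->4 2-q->5 2-q->6 2-q->7 3-p->2 4-p->2 5-p->2 6-p->2 7-p->2
step 1: apply R0 at {0↦3, 1↦2}  → |V|=7 |E|=8  E = 2-q->4 2-q->5 2-q->6 2-q->7 4-p->2 5-p->2 6-p->2 7-p->2
step 2: apply R0 at {0↦4, 1↦2}  → |V|=6 |E|=6  E = 2-q->5 2-q->6 2-q->7 5-p->2 6-p->2 7-p->2
step 3: apply R0 at {0↦5, 1↦2}  → |V|=5 |E|=4  E = 2-q->6 2-q->7 6-p->2 7-p->2
step 4: apply R0 at {0↦6, 1↦2}  → |V|=4 |E|=2  E = 2-q->7 7-p->2
step 5: apply R0 at {0↦7, 1↦2}  → |V|=3 |E|=0  E = ∅
normal form: no rule applies after step 5
NF nodes: {0:B, 1:B, 2:C}

Answer: 3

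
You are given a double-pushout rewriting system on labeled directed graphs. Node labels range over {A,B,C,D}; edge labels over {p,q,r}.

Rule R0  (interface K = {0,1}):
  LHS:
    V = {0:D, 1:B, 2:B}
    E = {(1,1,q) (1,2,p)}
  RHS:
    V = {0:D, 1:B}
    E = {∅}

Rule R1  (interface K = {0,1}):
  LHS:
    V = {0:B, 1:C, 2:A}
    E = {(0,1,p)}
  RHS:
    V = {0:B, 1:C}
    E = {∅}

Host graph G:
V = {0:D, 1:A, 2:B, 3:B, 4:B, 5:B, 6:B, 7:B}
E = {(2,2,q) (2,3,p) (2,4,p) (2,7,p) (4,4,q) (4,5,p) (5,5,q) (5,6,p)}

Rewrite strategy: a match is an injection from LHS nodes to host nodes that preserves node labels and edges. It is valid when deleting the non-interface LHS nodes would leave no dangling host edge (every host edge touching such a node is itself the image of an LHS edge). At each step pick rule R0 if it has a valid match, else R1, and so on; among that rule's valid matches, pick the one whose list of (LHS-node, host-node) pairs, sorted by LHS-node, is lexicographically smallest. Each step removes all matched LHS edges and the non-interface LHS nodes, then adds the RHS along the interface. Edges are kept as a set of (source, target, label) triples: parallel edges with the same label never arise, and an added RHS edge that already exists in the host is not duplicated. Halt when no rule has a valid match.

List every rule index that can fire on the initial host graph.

Answer: [R0]

Steps:
R0: 3 valid matches — {0↦0, 1↦2, 2↦3}, {0↦0, 1↦2, 2↦7}, {0↦0, 1↦5, 2↦6}
R1: no valid match — LHS pattern not found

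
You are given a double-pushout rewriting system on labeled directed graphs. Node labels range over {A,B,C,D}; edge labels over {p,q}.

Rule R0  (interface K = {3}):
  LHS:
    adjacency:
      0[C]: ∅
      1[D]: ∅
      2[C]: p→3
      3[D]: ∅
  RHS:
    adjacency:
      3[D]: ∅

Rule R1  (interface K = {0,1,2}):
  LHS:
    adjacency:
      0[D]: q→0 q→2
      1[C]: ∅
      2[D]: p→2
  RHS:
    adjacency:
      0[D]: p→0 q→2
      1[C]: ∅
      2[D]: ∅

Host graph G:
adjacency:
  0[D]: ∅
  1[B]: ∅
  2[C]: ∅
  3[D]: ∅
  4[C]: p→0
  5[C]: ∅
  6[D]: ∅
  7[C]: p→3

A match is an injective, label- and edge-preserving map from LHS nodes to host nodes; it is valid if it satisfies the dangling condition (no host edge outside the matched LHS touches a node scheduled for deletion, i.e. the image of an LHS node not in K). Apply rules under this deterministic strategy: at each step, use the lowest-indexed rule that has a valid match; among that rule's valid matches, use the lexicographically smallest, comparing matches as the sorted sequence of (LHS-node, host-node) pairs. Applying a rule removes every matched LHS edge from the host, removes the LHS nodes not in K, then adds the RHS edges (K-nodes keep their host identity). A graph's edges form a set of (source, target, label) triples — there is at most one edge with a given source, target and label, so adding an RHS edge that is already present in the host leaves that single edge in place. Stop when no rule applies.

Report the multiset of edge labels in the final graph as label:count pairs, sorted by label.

Answer: (no edges)

Derivation:
start.  V:8 E:2  edges: 4-p->0 7-p->3
1. fire R0 via {0↦2, 1↦6, 2↦4, 3↦0}  →  V:5 E:1  edges: 7-p->3
2. fire R0 via {0↦5, 1↦0, 2↦7, 3↦3}  →  V:2 E:0  edges: ∅
halt: no rule applies after step 2
NF edges: []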